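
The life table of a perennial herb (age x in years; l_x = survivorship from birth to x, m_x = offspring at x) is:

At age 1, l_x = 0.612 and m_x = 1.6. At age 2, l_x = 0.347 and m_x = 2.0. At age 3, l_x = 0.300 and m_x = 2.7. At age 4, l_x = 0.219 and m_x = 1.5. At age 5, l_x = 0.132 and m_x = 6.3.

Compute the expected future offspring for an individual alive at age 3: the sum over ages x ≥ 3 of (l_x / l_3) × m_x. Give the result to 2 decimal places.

l_3 = 0.300. Conditional survival from age 3 to x is l_x / l_3.
  x=3: (0.300/0.300) × 2.7 = 2.7000
  x=4: (0.219/0.300) × 1.5 = 1.0950
  x=5: (0.132/0.300) × 6.3 = 2.7720
Sum = 2.7000 + 1.0950 + 2.7720 = 6.5670

6.57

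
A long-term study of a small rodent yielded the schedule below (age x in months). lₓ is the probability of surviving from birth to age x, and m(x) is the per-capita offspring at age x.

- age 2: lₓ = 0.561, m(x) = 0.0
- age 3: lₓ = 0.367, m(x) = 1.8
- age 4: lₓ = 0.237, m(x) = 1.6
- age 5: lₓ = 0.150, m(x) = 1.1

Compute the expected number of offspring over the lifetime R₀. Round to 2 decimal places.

R₀ = Σ lₓ m(x):
  age 2: 0.561 × 0.0 = 0.0000
  age 3: 0.367 × 1.8 = 0.6606
  age 4: 0.237 × 1.6 = 0.3792
  age 5: 0.150 × 1.1 = 0.1650
R₀ = 0.0000 + 0.6606 + 0.3792 + 0.1650 = 1.2048

1.20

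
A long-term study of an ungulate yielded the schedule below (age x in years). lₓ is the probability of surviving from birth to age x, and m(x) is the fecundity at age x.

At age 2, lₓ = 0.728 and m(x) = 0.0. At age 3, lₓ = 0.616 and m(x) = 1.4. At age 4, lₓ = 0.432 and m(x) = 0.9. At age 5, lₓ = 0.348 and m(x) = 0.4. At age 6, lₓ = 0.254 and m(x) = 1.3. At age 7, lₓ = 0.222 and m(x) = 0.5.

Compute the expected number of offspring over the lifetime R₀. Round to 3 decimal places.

1.832

R₀ = Σ lₓ m(x):
  age 2: 0.728 × 0.0 = 0.0000
  age 3: 0.616 × 1.4 = 0.8624
  age 4: 0.432 × 0.9 = 0.3888
  age 5: 0.348 × 0.4 = 0.1392
  age 6: 0.254 × 1.3 = 0.3302
  age 7: 0.222 × 0.5 = 0.1110
R₀ = 0.0000 + 0.8624 + 0.3888 + 0.1392 + 0.3302 + 0.1110 = 1.8316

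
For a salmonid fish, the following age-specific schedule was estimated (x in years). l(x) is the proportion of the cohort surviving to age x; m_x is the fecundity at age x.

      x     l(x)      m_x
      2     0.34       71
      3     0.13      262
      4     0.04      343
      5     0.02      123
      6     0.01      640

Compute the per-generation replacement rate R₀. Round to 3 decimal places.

R₀ = Σ l(x) m_x:
  age 2: 0.34 × 71 = 24.1400
  age 3: 0.13 × 262 = 34.0600
  age 4: 0.04 × 343 = 13.7200
  age 5: 0.02 × 123 = 2.4600
  age 6: 0.01 × 640 = 6.4000
R₀ = 24.1400 + 34.0600 + 13.7200 + 2.4600 + 6.4000 = 80.7800

80.780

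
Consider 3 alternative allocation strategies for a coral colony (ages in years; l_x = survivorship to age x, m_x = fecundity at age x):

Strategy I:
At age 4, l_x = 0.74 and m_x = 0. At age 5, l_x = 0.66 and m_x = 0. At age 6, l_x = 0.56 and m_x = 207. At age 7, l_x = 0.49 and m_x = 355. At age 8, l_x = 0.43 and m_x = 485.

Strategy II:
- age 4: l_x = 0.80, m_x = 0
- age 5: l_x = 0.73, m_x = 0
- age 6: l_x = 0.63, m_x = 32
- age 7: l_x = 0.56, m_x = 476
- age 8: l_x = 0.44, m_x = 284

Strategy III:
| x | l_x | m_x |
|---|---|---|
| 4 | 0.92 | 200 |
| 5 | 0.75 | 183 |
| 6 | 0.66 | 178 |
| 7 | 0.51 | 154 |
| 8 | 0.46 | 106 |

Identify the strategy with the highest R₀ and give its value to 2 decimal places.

Strategy I: R₀ = 0.74×0 + 0.66×0 + 0.56×207 + 0.49×355 + 0.43×485 = 498.4200
Strategy II: R₀ = 0.80×0 + 0.73×0 + 0.63×32 + 0.56×476 + 0.44×284 = 411.6800
Strategy III: R₀ = 0.92×200 + 0.75×183 + 0.66×178 + 0.51×154 + 0.46×106 = 566.0300
Highest R₀: strategy III with 566.0300.

566.03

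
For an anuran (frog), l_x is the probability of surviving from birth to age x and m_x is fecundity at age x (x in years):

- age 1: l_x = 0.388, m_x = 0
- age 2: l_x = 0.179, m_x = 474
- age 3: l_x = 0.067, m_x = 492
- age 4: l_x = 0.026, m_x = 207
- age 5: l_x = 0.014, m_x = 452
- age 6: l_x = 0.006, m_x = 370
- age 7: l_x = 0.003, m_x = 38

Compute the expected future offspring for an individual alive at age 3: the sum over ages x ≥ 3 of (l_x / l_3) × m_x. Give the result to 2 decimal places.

l_3 = 0.067. Conditional survival from age 3 to x is l_x / l_3.
  x=3: (0.067/0.067) × 492 = 492.0000
  x=4: (0.026/0.067) × 207 = 80.3284
  x=5: (0.014/0.067) × 452 = 94.4478
  x=6: (0.006/0.067) × 370 = 33.1343
  x=7: (0.003/0.067) × 38 = 1.7015
Sum = 492.0000 + 80.3284 + 94.4478 + 33.1343 + 1.7015 = 701.6119

701.61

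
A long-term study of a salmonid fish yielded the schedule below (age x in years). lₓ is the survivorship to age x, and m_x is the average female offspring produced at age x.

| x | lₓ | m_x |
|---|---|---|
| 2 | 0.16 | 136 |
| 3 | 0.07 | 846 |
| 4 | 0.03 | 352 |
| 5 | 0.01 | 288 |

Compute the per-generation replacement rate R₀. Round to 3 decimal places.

R₀ = Σ lₓ m_x:
  age 2: 0.16 × 136 = 21.7600
  age 3: 0.07 × 846 = 59.2200
  age 4: 0.03 × 352 = 10.5600
  age 5: 0.01 × 288 = 2.8800
R₀ = 21.7600 + 59.2200 + 10.5600 + 2.8800 = 94.4200

94.420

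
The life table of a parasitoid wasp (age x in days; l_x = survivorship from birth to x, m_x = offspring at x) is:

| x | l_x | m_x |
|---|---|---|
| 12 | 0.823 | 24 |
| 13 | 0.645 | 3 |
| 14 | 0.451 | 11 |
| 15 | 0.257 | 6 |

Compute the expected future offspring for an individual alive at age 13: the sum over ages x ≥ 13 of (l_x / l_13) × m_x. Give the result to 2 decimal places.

13.08

l_13 = 0.645. Conditional survival from age 13 to x is l_x / l_13.
  x=13: (0.645/0.645) × 3 = 3.0000
  x=14: (0.451/0.645) × 11 = 7.6915
  x=15: (0.257/0.645) × 6 = 2.3907
Sum = 3.0000 + 7.6915 + 2.3907 = 13.0822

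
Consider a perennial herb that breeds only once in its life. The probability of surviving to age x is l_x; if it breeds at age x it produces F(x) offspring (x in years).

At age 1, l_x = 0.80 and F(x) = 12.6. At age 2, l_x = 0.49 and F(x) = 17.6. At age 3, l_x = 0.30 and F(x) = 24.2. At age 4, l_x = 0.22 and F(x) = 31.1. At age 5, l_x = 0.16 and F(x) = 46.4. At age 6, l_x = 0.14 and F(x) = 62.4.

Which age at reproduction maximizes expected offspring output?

1

Expected offspring if breeding at age x = l_x × F(x):
  age 1: 0.80 × 12.6 = 10.080
  age 2: 0.49 × 17.6 = 8.624
  age 3: 0.30 × 24.2 = 7.260
  age 4: 0.22 × 31.1 = 6.842
  age 5: 0.16 × 46.4 = 7.424
  age 6: 0.14 × 62.4 = 8.736
Maximum at age 1 (10.080).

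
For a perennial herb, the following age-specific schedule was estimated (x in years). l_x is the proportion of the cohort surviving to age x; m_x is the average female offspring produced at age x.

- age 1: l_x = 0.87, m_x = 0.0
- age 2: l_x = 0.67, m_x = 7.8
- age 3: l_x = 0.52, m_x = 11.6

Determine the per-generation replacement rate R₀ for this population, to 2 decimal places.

11.26

R₀ = Σ l_x m_x:
  age 1: 0.87 × 0.0 = 0.0000
  age 2: 0.67 × 7.8 = 5.2260
  age 3: 0.52 × 11.6 = 6.0320
R₀ = 0.0000 + 5.2260 + 6.0320 = 11.2580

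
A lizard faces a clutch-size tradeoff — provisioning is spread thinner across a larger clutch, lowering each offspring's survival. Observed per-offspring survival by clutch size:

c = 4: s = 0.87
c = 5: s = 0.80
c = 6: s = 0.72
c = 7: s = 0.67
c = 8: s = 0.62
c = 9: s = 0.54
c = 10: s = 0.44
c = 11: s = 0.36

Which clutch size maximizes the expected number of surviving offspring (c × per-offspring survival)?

8

Expected surviving offspring = c × s(c):
  c=4: 4 × 0.87 = 3.480
  c=5: 5 × 0.80 = 4.000
  c=6: 6 × 0.72 = 4.320
  c=7: 7 × 0.67 = 4.690
  c=8: 8 × 0.62 = 4.960
  c=9: 9 × 0.54 = 4.860
  c=10: 10 × 0.44 = 4.400
  c=11: 11 × 0.36 = 3.960
Maximum at c = 8 (4.960 surviving offspring).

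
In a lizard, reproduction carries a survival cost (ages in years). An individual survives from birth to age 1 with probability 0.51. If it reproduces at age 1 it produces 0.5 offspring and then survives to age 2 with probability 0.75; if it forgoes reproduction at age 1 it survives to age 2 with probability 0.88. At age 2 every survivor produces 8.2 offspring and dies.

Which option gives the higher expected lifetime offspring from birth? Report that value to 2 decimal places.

breed at age 1: R₀ = 0.51 × (0.5 + 0.75 × 8.2) = 0.51 × 6.6500 = 3.3915
delay to age 2: R₀ = 0.51 × (0.88 × 8.2) = 0.51 × 7.2160 = 3.6802
Higher: delay to age 2 (3.6802).

3.68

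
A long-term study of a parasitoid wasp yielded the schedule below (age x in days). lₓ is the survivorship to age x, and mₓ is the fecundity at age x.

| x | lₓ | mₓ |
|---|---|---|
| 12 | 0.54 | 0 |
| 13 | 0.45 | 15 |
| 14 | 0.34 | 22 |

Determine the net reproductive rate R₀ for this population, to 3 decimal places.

R₀ = Σ lₓ mₓ:
  age 12: 0.54 × 0 = 0.0000
  age 13: 0.45 × 15 = 6.7500
  age 14: 0.34 × 22 = 7.4800
R₀ = 0.0000 + 6.7500 + 7.4800 = 14.2300

14.230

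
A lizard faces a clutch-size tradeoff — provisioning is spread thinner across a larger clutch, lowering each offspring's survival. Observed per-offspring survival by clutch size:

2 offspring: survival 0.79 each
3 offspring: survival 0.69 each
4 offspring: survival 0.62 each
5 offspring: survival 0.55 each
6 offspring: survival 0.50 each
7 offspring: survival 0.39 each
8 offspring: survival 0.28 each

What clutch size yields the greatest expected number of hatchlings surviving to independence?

6

Expected hatchlings surviving to independence = c × s(c):
  c=2: 2 × 0.79 = 1.580
  c=3: 3 × 0.69 = 2.070
  c=4: 4 × 0.62 = 2.480
  c=5: 5 × 0.55 = 2.750
  c=6: 6 × 0.50 = 3.000
  c=7: 7 × 0.39 = 2.730
  c=8: 8 × 0.28 = 2.240
Maximum at c = 6 (3.000 hatchlings surviving to independence).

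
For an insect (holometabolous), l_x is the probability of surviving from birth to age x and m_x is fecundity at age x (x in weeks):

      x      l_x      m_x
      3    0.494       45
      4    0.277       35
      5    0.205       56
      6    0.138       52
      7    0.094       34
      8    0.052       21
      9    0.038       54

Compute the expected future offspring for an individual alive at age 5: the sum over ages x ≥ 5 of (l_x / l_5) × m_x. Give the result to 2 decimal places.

121.93

l_5 = 0.205. Conditional survival from age 5 to x is l_x / l_5.
  x=5: (0.205/0.205) × 56 = 56.0000
  x=6: (0.138/0.205) × 52 = 35.0049
  x=7: (0.094/0.205) × 34 = 15.5902
  x=8: (0.052/0.205) × 21 = 5.3268
  x=9: (0.038/0.205) × 54 = 10.0098
Sum = 56.0000 + 35.0049 + 15.5902 + 5.3268 + 10.0098 = 121.9317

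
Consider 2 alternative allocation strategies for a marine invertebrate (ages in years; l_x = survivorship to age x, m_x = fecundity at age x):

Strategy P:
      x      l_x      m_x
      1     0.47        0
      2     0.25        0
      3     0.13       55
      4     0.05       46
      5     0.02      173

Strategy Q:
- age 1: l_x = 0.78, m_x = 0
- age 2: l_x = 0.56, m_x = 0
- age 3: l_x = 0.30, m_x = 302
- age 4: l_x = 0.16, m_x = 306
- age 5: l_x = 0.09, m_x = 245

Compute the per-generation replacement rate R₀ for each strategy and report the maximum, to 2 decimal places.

161.61

Strategy P: R₀ = 0.47×0 + 0.25×0 + 0.13×55 + 0.05×46 + 0.02×173 = 12.9100
Strategy Q: R₀ = 0.78×0 + 0.56×0 + 0.30×302 + 0.16×306 + 0.09×245 = 161.6100
Highest R₀: strategy Q with 161.6100.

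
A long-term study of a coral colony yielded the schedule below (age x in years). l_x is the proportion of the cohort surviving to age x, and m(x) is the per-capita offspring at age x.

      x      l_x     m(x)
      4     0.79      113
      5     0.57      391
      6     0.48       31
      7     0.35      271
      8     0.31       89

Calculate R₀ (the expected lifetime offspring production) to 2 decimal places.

R₀ = Σ l_x m(x):
  age 4: 0.79 × 113 = 89.2700
  age 5: 0.57 × 391 = 222.8700
  age 6: 0.48 × 31 = 14.8800
  age 7: 0.35 × 271 = 94.8500
  age 8: 0.31 × 89 = 27.5900
R₀ = 89.2700 + 222.8700 + 14.8800 + 94.8500 + 27.5900 = 449.4600

449.46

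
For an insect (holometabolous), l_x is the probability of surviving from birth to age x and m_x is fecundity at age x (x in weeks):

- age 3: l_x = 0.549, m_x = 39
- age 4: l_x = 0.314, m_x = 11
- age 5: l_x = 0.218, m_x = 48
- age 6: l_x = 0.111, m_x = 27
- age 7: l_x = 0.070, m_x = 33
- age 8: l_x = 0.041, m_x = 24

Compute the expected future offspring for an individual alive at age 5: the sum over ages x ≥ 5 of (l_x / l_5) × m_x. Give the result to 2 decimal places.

l_5 = 0.218. Conditional survival from age 5 to x is l_x / l_5.
  x=5: (0.218/0.218) × 48 = 48.0000
  x=6: (0.111/0.218) × 27 = 13.7477
  x=7: (0.070/0.218) × 33 = 10.5963
  x=8: (0.041/0.218) × 24 = 4.5138
Sum = 48.0000 + 13.7477 + 10.5963 + 4.5138 = 76.8578

76.86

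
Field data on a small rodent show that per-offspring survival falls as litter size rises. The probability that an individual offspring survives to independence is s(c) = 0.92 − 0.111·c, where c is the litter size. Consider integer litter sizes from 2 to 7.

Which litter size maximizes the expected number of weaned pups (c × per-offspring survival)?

4

Expected weaned pups = c × s(c):
  c=2: 2 × 0.698 = 1.396
  c=3: 3 × 0.587 = 1.761
  c=4: 4 × 0.476 = 1.904
  c=5: 5 × 0.365 = 1.825
  c=6: 6 × 0.254 = 1.524
  c=7: 7 × 0.143 = 1.001
Maximum at c = 4 (1.904 weaned pups).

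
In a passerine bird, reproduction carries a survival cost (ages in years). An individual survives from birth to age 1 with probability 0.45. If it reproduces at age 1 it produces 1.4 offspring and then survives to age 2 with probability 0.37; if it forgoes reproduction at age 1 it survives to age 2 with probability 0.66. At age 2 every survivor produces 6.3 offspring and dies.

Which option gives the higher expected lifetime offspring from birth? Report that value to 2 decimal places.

breed at age 1: R₀ = 0.45 × (1.4 + 0.37 × 6.3) = 0.45 × 3.7310 = 1.6789
delay to age 2: R₀ = 0.45 × (0.66 × 6.3) = 0.45 × 4.1580 = 1.8711
Higher: delay to age 2 (1.8711).

1.87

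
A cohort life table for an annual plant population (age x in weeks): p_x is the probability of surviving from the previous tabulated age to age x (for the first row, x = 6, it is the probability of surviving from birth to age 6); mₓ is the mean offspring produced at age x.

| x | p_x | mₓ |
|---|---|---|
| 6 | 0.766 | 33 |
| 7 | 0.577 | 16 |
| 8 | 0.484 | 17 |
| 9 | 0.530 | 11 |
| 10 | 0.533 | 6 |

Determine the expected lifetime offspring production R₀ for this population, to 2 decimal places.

37.60

Survivorship from birth: l_x = p_6·p_7·…·p_x.
  l_6 = 0.76600
  l_7 = 0.44198
  l_8 = 0.21392
  l_9 = 0.11338
  l_10 = 0.06043
R₀ = Σ l_x mₓ:
  age 6: 0.76600 × 33 = 25.2780
  age 7: 0.44198 × 16 = 7.0717
  age 8: 0.21392 × 17 = 3.6366
  age 9: 0.11338 × 11 = 1.2472
  age 10: 0.06043 × 6 = 0.3626
R₀ = 25.2780 + 7.0717 + 3.6366 + 1.2472 + 0.3626 = 37.5961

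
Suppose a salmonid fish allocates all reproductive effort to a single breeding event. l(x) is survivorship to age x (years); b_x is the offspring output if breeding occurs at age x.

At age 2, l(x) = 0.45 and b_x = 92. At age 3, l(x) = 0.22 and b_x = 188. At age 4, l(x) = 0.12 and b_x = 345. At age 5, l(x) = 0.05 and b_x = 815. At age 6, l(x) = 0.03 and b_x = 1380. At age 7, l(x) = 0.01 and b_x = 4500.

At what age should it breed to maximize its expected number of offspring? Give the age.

7

Expected offspring if breeding at age x = l(x) × b_x:
  age 2: 0.45 × 92 = 41.400
  age 3: 0.22 × 188 = 41.360
  age 4: 0.12 × 345 = 41.400
  age 5: 0.05 × 815 = 40.750
  age 6: 0.03 × 1380 = 41.400
  age 7: 0.01 × 4500 = 45.000
Maximum at age 7 (45.000).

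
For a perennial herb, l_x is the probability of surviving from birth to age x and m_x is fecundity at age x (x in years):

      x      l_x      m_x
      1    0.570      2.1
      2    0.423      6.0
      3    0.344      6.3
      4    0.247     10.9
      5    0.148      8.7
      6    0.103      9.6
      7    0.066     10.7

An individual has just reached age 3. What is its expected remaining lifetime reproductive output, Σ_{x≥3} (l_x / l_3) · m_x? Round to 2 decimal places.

22.80

l_3 = 0.344. Conditional survival from age 3 to x is l_x / l_3.
  x=3: (0.344/0.344) × 6.3 = 6.3000
  x=4: (0.247/0.344) × 10.9 = 7.8265
  x=5: (0.148/0.344) × 8.7 = 3.7430
  x=6: (0.103/0.344) × 9.6 = 2.8744
  x=7: (0.066/0.344) × 10.7 = 2.0529
Sum = 6.3000 + 7.8265 + 3.7430 + 2.8744 + 2.0529 = 22.7968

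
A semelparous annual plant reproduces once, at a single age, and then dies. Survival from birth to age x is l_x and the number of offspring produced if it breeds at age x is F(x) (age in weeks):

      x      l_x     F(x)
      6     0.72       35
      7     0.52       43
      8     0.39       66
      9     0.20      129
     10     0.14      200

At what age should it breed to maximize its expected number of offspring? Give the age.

Expected offspring if breeding at age x = l_x × F(x):
  age 6: 0.72 × 35 = 25.200
  age 7: 0.52 × 43 = 22.360
  age 8: 0.39 × 66 = 25.740
  age 9: 0.20 × 129 = 25.800
  age 10: 0.14 × 200 = 28.000
Maximum at age 10 (28.000).

10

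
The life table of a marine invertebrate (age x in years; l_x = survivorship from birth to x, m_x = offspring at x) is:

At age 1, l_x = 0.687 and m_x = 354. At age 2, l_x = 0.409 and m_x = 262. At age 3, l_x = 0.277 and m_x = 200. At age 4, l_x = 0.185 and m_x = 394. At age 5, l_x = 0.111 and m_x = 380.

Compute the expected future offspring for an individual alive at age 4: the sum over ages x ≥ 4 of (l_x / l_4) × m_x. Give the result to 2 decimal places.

622.00

l_4 = 0.185. Conditional survival from age 4 to x is l_x / l_4.
  x=4: (0.185/0.185) × 394 = 394.0000
  x=5: (0.111/0.185) × 380 = 228.0000
Sum = 394.0000 + 228.0000 = 622.0000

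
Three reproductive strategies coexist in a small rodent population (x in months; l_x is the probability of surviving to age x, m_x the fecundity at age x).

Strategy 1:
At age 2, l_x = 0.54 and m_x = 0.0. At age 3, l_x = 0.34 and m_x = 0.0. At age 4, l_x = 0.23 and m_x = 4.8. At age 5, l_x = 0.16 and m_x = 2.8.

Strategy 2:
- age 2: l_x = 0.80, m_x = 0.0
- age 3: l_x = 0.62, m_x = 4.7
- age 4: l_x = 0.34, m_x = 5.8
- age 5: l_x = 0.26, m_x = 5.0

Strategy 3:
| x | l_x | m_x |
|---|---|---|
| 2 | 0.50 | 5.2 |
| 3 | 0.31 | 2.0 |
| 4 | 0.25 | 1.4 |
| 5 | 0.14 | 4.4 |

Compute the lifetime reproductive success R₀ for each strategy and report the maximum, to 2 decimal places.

6.19

Strategy 1: R₀ = 0.54×0.0 + 0.34×0.0 + 0.23×4.8 + 0.16×2.8 = 1.5520
Strategy 2: R₀ = 0.80×0.0 + 0.62×4.7 + 0.34×5.8 + 0.26×5.0 = 6.1860
Strategy 3: R₀ = 0.50×5.2 + 0.31×2.0 + 0.25×1.4 + 0.14×4.4 = 4.1860
Highest R₀: strategy 2 with 6.1860.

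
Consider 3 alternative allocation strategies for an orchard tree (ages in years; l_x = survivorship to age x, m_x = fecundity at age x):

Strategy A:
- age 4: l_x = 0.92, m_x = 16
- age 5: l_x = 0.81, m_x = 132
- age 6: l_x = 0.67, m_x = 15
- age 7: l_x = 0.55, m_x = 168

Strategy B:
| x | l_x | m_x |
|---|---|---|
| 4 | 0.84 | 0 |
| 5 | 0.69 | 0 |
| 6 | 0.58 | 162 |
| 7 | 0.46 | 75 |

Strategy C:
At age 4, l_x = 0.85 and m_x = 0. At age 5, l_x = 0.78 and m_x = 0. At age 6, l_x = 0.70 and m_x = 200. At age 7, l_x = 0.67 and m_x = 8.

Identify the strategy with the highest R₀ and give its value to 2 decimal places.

224.09

Strategy A: R₀ = 0.92×16 + 0.81×132 + 0.67×15 + 0.55×168 = 224.0900
Strategy B: R₀ = 0.84×0 + 0.69×0 + 0.58×162 + 0.46×75 = 128.4600
Strategy C: R₀ = 0.85×0 + 0.78×0 + 0.70×200 + 0.67×8 = 145.3600
Highest R₀: strategy A with 224.0900.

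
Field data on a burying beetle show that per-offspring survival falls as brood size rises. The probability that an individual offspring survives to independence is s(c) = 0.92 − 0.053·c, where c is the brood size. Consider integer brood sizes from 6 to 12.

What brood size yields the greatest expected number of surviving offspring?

Expected surviving offspring = c × s(c):
  c=6: 6 × 0.602 = 3.612
  c=7: 7 × 0.549 = 3.843
  c=8: 8 × 0.496 = 3.968
  c=9: 9 × 0.443 = 3.987
  c=10: 10 × 0.390 = 3.900
  c=11: 11 × 0.337 = 3.707
  c=12: 12 × 0.284 = 3.408
Maximum at c = 9 (3.987 surviving offspring).

9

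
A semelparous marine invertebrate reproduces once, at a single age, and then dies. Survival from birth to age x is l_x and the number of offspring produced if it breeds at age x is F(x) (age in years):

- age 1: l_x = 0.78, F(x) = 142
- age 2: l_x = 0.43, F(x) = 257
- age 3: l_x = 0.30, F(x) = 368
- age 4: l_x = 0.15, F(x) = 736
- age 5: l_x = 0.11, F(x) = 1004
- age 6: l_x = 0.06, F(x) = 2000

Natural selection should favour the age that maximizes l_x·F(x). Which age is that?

6

Expected offspring if breeding at age x = l_x × F(x):
  age 1: 0.78 × 142 = 110.760
  age 2: 0.43 × 257 = 110.510
  age 3: 0.30 × 368 = 110.400
  age 4: 0.15 × 736 = 110.400
  age 5: 0.11 × 1004 = 110.440
  age 6: 0.06 × 2000 = 120.000
Maximum at age 6 (120.000).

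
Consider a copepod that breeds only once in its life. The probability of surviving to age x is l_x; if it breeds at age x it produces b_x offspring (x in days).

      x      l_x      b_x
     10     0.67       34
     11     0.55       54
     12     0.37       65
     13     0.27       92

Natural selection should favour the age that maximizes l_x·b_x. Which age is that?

Expected offspring if breeding at age x = l_x × b_x:
  age 10: 0.67 × 34 = 22.780
  age 11: 0.55 × 54 = 29.700
  age 12: 0.37 × 65 = 24.050
  age 13: 0.27 × 92 = 24.840
Maximum at age 11 (29.700).

11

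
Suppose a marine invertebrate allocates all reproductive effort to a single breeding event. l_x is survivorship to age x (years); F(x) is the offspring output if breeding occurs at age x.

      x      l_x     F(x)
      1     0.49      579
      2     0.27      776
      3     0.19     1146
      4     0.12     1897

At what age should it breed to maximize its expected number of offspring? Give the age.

Expected offspring if breeding at age x = l_x × F(x):
  age 1: 0.49 × 579 = 283.710
  age 2: 0.27 × 776 = 209.520
  age 3: 0.19 × 1146 = 217.740
  age 4: 0.12 × 1897 = 227.640
Maximum at age 1 (283.710).

1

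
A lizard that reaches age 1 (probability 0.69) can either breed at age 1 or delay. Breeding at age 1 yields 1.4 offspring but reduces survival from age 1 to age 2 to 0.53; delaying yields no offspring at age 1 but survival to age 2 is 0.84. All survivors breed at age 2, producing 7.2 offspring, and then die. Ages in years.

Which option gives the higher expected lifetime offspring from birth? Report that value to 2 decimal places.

4.17

breed at age 1: R₀ = 0.69 × (1.4 + 0.53 × 7.2) = 0.69 × 5.2160 = 3.5990
delay to age 2: R₀ = 0.69 × (0.84 × 7.2) = 0.69 × 6.0480 = 4.1731
Higher: delay to age 2 (4.1731).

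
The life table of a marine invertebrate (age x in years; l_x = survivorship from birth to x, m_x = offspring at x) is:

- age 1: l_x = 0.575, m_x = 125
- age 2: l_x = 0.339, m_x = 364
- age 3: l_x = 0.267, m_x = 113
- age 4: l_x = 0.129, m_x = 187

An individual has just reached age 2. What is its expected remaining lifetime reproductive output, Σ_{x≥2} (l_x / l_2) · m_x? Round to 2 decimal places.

l_2 = 0.339. Conditional survival from age 2 to x is l_x / l_2.
  x=2: (0.339/0.339) × 364 = 364.0000
  x=3: (0.267/0.339) × 113 = 89.0000
  x=4: (0.129/0.339) × 187 = 71.1593
Sum = 364.0000 + 89.0000 + 71.1593 = 524.1593

524.16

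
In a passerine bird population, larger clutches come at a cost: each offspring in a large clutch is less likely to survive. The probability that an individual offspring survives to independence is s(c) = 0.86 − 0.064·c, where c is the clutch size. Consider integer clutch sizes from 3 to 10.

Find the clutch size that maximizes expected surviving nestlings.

7

Expected surviving nestlings = c × s(c):
  c=3: 3 × 0.668 = 2.004
  c=4: 4 × 0.604 = 2.416
  c=5: 5 × 0.540 = 2.700
  c=6: 6 × 0.476 = 2.856
  c=7: 7 × 0.412 = 2.884
  c=8: 8 × 0.348 = 2.784
  c=9: 9 × 0.284 = 2.556
  c=10: 10 × 0.220 = 2.200
Maximum at c = 7 (2.884 surviving nestlings).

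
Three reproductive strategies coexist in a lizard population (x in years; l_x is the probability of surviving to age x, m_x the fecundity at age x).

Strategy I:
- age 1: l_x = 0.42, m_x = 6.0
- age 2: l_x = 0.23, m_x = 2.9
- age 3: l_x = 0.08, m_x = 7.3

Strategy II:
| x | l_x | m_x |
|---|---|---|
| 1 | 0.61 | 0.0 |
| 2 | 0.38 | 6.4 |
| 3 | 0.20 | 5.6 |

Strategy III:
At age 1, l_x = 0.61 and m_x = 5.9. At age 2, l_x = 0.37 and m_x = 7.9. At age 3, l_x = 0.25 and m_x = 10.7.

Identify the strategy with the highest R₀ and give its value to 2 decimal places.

9.20

Strategy I: R₀ = 0.42×6.0 + 0.23×2.9 + 0.08×7.3 = 3.7710
Strategy II: R₀ = 0.61×0.0 + 0.38×6.4 + 0.20×5.6 = 3.5520
Strategy III: R₀ = 0.61×5.9 + 0.37×7.9 + 0.25×10.7 = 9.1970
Highest R₀: strategy III with 9.1970.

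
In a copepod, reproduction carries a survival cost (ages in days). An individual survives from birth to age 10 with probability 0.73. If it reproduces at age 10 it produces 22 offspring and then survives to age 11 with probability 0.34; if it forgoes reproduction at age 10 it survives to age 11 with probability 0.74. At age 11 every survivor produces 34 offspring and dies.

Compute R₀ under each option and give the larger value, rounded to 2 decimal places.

breed at age 10: R₀ = 0.73 × (22 + 0.34 × 34) = 0.73 × 33.5600 = 24.4988
delay to age 11: R₀ = 0.73 × (0.74 × 34) = 0.73 × 25.1600 = 18.3668
Higher: breed at age 10 (24.4988).

24.50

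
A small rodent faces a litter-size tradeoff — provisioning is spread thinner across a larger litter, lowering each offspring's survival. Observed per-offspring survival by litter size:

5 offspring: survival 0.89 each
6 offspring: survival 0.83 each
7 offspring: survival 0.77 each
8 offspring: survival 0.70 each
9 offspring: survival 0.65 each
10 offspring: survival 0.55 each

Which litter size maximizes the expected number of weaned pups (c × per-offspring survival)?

Expected weaned pups = c × s(c):
  c=5: 5 × 0.89 = 4.450
  c=6: 6 × 0.83 = 4.980
  c=7: 7 × 0.77 = 5.390
  c=8: 8 × 0.70 = 5.600
  c=9: 9 × 0.65 = 5.850
  c=10: 10 × 0.55 = 5.500
Maximum at c = 9 (5.850 weaned pups).

9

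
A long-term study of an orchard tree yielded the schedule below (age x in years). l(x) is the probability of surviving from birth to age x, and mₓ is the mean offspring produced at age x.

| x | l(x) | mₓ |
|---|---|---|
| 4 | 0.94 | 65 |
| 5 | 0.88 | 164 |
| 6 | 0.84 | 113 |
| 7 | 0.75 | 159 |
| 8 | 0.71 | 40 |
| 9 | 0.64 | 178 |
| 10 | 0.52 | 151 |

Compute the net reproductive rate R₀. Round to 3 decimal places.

640.430

R₀ = Σ l(x) mₓ:
  age 4: 0.94 × 65 = 61.1000
  age 5: 0.88 × 164 = 144.3200
  age 6: 0.84 × 113 = 94.9200
  age 7: 0.75 × 159 = 119.2500
  age 8: 0.71 × 40 = 28.4000
  age 9: 0.64 × 178 = 113.9200
  age 10: 0.52 × 151 = 78.5200
R₀ = 61.1000 + 144.3200 + 94.9200 + 119.2500 + 28.4000 + 113.9200 + 78.5200 = 640.4300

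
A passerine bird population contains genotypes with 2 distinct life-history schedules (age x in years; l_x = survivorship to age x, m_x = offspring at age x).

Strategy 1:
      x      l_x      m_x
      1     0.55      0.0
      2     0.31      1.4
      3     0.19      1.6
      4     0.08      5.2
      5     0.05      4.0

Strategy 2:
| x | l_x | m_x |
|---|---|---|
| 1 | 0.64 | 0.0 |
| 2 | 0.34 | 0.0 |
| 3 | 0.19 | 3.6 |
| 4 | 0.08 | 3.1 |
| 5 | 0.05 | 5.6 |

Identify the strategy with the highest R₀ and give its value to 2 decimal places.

1.35

Strategy 1: R₀ = 0.55×0.0 + 0.31×1.4 + 0.19×1.6 + 0.08×5.2 + 0.05×4.0 = 1.3540
Strategy 2: R₀ = 0.64×0.0 + 0.34×0.0 + 0.19×3.6 + 0.08×3.1 + 0.05×5.6 = 1.2120
Highest R₀: strategy 1 with 1.3540.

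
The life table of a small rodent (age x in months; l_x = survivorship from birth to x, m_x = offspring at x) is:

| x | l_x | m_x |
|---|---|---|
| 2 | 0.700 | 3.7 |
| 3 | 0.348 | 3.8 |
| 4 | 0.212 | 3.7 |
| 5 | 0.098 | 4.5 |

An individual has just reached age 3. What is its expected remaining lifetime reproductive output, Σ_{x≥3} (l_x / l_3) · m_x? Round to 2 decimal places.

l_3 = 0.348. Conditional survival from age 3 to x is l_x / l_3.
  x=3: (0.348/0.348) × 3.8 = 3.8000
  x=4: (0.212/0.348) × 3.7 = 2.2540
  x=5: (0.098/0.348) × 4.5 = 1.2672
Sum = 3.8000 + 2.2540 + 1.2672 = 7.3213

7.32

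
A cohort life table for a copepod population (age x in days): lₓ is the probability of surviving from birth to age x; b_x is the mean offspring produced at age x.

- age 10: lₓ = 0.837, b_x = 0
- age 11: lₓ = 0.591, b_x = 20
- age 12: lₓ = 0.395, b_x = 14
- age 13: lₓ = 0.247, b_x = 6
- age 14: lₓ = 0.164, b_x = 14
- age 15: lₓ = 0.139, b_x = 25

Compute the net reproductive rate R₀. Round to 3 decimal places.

24.603

R₀ = Σ lₓ b_x:
  age 10: 0.837 × 0 = 0.0000
  age 11: 0.591 × 20 = 11.8200
  age 12: 0.395 × 14 = 5.5300
  age 13: 0.247 × 6 = 1.4820
  age 14: 0.164 × 14 = 2.2960
  age 15: 0.139 × 25 = 3.4750
R₀ = 0.0000 + 11.8200 + 5.5300 + 1.4820 + 2.2960 + 3.4750 = 24.6030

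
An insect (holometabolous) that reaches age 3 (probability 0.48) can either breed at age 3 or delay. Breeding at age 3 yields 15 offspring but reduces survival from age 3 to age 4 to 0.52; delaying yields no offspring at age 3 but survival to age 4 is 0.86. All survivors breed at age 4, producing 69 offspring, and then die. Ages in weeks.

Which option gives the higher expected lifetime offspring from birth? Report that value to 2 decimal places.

breed at age 3: R₀ = 0.48 × (15 + 0.52 × 69) = 0.48 × 50.8800 = 24.4224
delay to age 4: R₀ = 0.48 × (0.86 × 69) = 0.48 × 59.3400 = 28.4832
Higher: delay to age 4 (28.4832).

28.48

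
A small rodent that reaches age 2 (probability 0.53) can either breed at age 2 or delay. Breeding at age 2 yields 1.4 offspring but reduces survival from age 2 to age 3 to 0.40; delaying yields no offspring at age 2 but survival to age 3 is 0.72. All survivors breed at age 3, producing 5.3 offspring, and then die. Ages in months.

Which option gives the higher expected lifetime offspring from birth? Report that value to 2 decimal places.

2.02

breed at age 2: R₀ = 0.53 × (1.4 + 0.40 × 5.3) = 0.53 × 3.5200 = 1.8656
delay to age 3: R₀ = 0.53 × (0.72 × 5.3) = 0.53 × 3.8160 = 2.0225
Higher: delay to age 3 (2.0225).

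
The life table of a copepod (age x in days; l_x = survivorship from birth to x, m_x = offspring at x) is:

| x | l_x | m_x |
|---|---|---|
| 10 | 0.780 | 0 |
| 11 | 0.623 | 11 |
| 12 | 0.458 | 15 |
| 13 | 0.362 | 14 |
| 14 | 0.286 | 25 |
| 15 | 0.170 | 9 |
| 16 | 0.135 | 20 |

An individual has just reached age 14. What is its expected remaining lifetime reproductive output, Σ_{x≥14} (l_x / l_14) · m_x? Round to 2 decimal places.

l_14 = 0.286. Conditional survival from age 14 to x is l_x / l_14.
  x=14: (0.286/0.286) × 25 = 25.0000
  x=15: (0.170/0.286) × 9 = 5.3497
  x=16: (0.135/0.286) × 20 = 9.4406
Sum = 25.0000 + 5.3497 + 9.4406 = 39.7902

39.79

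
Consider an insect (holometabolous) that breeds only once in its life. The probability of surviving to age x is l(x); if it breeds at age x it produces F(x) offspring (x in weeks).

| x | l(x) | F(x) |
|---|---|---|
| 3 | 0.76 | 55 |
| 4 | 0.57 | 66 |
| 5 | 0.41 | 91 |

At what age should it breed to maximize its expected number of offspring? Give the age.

3

Expected offspring if breeding at age x = l(x) × F(x):
  age 3: 0.76 × 55 = 41.800
  age 4: 0.57 × 66 = 37.620
  age 5: 0.41 × 91 = 37.310
Maximum at age 3 (41.800).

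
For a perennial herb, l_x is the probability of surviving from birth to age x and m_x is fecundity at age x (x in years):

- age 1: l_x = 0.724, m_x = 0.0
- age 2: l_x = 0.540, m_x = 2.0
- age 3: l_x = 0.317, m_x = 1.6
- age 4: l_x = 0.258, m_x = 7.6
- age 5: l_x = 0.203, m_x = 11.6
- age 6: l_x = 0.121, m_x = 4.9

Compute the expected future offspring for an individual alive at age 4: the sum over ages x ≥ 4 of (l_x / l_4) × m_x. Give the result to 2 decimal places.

l_4 = 0.258. Conditional survival from age 4 to x is l_x / l_4.
  x=4: (0.258/0.258) × 7.6 = 7.6000
  x=5: (0.203/0.258) × 11.6 = 9.1271
  x=6: (0.121/0.258) × 4.9 = 2.2981
Sum = 7.6000 + 9.1271 + 2.2981 = 19.0252

19.03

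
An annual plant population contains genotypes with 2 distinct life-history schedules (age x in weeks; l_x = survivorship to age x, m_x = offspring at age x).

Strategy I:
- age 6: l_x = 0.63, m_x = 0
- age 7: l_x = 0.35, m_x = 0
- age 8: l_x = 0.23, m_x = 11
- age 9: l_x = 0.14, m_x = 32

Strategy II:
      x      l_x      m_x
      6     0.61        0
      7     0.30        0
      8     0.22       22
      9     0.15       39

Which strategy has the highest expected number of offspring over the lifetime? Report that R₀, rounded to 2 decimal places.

Strategy I: R₀ = 0.63×0 + 0.35×0 + 0.23×11 + 0.14×32 = 7.0100
Strategy II: R₀ = 0.61×0 + 0.30×0 + 0.22×22 + 0.15×39 = 10.6900
Highest R₀: strategy II with 10.6900.

10.69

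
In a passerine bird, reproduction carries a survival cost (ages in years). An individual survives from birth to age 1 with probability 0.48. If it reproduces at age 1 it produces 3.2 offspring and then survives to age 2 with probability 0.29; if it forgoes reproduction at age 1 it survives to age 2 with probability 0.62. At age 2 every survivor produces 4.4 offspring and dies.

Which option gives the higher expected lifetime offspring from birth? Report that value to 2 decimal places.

breed at age 1: R₀ = 0.48 × (3.2 + 0.29 × 4.4) = 0.48 × 4.4760 = 2.1485
delay to age 2: R₀ = 0.48 × (0.62 × 4.4) = 0.48 × 2.7280 = 1.3094
Higher: breed at age 1 (2.1485).

2.15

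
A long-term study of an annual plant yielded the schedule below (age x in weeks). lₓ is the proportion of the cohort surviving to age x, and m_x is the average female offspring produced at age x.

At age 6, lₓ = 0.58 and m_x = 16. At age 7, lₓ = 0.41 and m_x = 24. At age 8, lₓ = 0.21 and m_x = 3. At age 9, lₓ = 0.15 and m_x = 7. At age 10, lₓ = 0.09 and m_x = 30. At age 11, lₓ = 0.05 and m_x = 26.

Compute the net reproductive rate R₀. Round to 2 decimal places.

R₀ = Σ lₓ m_x:
  age 6: 0.58 × 16 = 9.2800
  age 7: 0.41 × 24 = 9.8400
  age 8: 0.21 × 3 = 0.6300
  age 9: 0.15 × 7 = 1.0500
  age 10: 0.09 × 30 = 2.7000
  age 11: 0.05 × 26 = 1.3000
R₀ = 9.2800 + 9.8400 + 0.6300 + 1.0500 + 2.7000 + 1.3000 = 24.8000

24.80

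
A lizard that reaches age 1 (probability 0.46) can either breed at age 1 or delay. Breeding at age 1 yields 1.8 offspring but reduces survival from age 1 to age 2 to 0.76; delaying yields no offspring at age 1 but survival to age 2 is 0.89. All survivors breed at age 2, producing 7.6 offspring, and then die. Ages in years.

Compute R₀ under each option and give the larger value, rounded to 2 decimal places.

3.48

breed at age 1: R₀ = 0.46 × (1.8 + 0.76 × 7.6) = 0.46 × 7.5760 = 3.4850
delay to age 2: R₀ = 0.46 × (0.89 × 7.6) = 0.46 × 6.7640 = 3.1114
Higher: breed at age 1 (3.4850).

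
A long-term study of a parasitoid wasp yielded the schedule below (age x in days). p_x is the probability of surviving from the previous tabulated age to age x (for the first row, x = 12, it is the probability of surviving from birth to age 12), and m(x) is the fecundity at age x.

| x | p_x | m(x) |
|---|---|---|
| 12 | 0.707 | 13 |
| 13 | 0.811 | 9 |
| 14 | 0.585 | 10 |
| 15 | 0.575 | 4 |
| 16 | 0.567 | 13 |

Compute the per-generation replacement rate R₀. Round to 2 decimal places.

19.90

Survivorship from birth: l_x = p_12·p_13·…·p_x.
  l_12 = 0.70700
  l_13 = 0.57338
  l_14 = 0.33543
  l_15 = 0.19287
  l_16 = 0.10936
R₀ = Σ l_x m(x):
  age 12: 0.70700 × 13 = 9.1910
  age 13: 0.57338 × 9 = 5.1604
  age 14: 0.33543 × 10 = 3.3543
  age 15: 0.19287 × 4 = 0.7715
  age 16: 0.10936 × 13 = 1.4217
R₀ = 9.1910 + 5.1604 + 3.3543 + 0.7715 + 1.4217 = 19.8989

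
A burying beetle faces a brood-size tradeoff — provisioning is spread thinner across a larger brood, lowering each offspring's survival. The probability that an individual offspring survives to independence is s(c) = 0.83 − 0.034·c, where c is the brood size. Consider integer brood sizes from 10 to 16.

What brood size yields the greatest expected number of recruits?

Expected recruits = c × s(c):
  c=10: 10 × 0.490 = 4.900
  c=11: 11 × 0.456 = 5.016
  c=12: 12 × 0.422 = 5.064
  c=13: 13 × 0.388 = 5.044
  c=14: 14 × 0.354 = 4.956
  c=15: 15 × 0.320 = 4.800
  c=16: 16 × 0.286 = 4.576
Maximum at c = 12 (5.064 recruits).

12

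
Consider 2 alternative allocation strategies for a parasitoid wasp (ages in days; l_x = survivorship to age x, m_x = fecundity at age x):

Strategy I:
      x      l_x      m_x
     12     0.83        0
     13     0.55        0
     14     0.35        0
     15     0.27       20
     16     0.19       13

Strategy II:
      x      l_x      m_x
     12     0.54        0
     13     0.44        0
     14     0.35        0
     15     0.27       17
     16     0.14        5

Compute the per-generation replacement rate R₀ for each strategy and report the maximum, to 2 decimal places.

7.87

Strategy I: R₀ = 0.83×0 + 0.55×0 + 0.35×0 + 0.27×20 + 0.19×13 = 7.8700
Strategy II: R₀ = 0.54×0 + 0.44×0 + 0.35×0 + 0.27×17 + 0.14×5 = 5.2900
Highest R₀: strategy I with 7.8700.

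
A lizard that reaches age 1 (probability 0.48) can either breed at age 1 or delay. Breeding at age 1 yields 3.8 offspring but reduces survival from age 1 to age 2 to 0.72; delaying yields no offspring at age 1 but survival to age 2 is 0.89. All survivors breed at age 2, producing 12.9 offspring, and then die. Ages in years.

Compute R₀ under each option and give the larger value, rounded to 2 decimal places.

6.28

breed at age 1: R₀ = 0.48 × (3.8 + 0.72 × 12.9) = 0.48 × 13.0880 = 6.2822
delay to age 2: R₀ = 0.48 × (0.89 × 12.9) = 0.48 × 11.4810 = 5.5109
Higher: breed at age 1 (6.2822).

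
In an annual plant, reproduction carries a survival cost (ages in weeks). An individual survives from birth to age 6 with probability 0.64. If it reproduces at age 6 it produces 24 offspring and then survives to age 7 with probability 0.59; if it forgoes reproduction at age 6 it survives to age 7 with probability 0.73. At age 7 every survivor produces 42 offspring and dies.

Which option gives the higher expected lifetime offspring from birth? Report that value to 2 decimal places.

breed at age 6: R₀ = 0.64 × (24 + 0.59 × 42) = 0.64 × 48.7800 = 31.2192
delay to age 7: R₀ = 0.64 × (0.73 × 42) = 0.64 × 30.6600 = 19.6224
Higher: breed at age 6 (31.2192).

31.22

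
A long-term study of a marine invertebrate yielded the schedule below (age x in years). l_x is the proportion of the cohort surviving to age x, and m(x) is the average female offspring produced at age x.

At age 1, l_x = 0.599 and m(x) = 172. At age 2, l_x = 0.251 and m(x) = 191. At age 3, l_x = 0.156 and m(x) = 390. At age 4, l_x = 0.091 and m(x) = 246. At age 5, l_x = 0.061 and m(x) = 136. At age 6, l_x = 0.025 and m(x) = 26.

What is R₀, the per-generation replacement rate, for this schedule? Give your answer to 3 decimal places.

243.141

R₀ = Σ l_x m(x):
  age 1: 0.599 × 172 = 103.0280
  age 2: 0.251 × 191 = 47.9410
  age 3: 0.156 × 390 = 60.8400
  age 4: 0.091 × 246 = 22.3860
  age 5: 0.061 × 136 = 8.2960
  age 6: 0.025 × 26 = 0.6500
R₀ = 103.0280 + 47.9410 + 60.8400 + 22.3860 + 8.2960 + 0.6500 = 243.1410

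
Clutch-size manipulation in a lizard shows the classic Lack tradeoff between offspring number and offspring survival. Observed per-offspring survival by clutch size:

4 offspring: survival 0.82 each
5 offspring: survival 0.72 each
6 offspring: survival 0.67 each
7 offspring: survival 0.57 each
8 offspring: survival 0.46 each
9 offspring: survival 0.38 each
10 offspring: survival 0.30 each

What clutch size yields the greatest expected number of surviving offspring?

6

Expected surviving offspring = c × s(c):
  c=4: 4 × 0.82 = 3.280
  c=5: 5 × 0.72 = 3.600
  c=6: 6 × 0.67 = 4.020
  c=7: 7 × 0.57 = 3.990
  c=8: 8 × 0.46 = 3.680
  c=9: 9 × 0.38 = 3.420
  c=10: 10 × 0.30 = 3.000
Maximum at c = 6 (4.020 surviving offspring).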